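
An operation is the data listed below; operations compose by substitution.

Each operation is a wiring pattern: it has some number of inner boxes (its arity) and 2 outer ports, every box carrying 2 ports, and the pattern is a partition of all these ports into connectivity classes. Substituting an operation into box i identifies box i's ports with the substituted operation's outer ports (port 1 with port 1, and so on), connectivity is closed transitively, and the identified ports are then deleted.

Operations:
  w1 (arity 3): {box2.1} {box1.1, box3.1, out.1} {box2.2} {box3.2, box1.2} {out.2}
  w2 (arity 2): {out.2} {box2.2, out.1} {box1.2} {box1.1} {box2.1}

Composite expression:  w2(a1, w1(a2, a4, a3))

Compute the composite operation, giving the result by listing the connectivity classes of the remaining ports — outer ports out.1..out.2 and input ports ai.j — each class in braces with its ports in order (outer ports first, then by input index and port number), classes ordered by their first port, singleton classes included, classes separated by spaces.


{out.1} {out.2} {a1.1} {a1.2} {a2.1, a3.1} {a2.2, a3.2} {a4.1} {a4.2}


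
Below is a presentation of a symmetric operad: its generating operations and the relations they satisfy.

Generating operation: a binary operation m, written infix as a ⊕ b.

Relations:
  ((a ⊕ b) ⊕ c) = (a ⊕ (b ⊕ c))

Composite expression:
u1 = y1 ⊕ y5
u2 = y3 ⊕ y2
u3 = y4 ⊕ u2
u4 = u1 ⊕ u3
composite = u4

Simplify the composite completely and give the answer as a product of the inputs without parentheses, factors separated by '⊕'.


y1 ⊕ y5 ⊕ y4 ⊕ y3 ⊕ y2


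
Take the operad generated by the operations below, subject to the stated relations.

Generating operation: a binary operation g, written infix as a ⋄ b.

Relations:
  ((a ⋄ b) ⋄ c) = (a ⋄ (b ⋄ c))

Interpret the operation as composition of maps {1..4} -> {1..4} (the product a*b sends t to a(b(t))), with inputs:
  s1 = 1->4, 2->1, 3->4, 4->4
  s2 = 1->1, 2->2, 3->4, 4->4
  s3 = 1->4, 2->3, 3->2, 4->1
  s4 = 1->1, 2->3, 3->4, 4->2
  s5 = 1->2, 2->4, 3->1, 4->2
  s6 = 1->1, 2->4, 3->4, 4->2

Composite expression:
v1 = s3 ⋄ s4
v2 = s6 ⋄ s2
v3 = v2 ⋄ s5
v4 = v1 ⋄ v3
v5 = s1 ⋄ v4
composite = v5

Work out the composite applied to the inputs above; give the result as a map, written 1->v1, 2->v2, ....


1->4, 2->1, 3->4, 4->4

(s3 ⋄ s4) = 1->4, 2->2, 3->1, 4->3
(s6 ⋄ s2) = 1->1, 2->4, 3->2, 4->2
((s6 ⋄ s2) ⋄ s5) = 1->4, 2->2, 3->1, 4->4
((s3 ⋄ s4) ⋄ ((s6 ⋄ s2) ⋄ s5)) = 1->3, 2->2, 3->4, 4->3
(s1 ⋄ ((s3 ⋄ s4) ⋄ ((s6 ⋄ s2) ⋄ s5))) = 1->4, 2->1, 3->4, 4->4


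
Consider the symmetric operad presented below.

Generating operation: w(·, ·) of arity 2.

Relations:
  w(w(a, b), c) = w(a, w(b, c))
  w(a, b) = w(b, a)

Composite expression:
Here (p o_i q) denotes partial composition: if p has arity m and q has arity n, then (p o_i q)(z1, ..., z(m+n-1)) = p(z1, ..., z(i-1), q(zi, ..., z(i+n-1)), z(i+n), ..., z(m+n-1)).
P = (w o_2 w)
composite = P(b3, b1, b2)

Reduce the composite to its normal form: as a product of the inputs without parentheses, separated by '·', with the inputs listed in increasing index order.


b1 · b2 · b3


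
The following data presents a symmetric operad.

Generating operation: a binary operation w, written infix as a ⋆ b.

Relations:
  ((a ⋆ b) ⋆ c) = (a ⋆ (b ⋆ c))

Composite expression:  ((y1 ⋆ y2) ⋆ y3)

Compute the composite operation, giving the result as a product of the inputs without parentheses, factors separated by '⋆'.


y1 ⋆ y2 ⋆ y3


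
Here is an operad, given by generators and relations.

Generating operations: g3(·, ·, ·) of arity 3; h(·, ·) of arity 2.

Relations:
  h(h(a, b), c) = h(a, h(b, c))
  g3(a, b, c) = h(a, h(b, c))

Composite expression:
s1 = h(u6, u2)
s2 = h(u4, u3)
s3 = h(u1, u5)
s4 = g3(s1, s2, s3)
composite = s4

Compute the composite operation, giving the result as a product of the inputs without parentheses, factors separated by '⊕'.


u6 ⊕ u2 ⊕ u4 ⊕ u3 ⊕ u1 ⊕ u5

Associativity of g3 dissolves the nesting; only the u-input order survives.
h(u6, u2) flattens to u6 ⊕ u2
h(u4, u3) flattens to u4 ⊕ u3
h(u1, u5) flattens to u1 ⊕ u5
g3(h(u6, u2), h(u4, u3), h(u1, u5)) flattens to u6 ⊕ u2 ⊕ u4 ⊕ u3 ⊕ u1 ⊕ u5


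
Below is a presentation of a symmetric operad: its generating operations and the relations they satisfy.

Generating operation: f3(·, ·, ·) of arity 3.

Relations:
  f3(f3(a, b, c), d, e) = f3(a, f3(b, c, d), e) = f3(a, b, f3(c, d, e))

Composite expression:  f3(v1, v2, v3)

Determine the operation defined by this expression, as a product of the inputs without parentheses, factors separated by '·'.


v1 · v2 · v3

Key point: f3 is associative — brackets drop, the v-order remains.
f3(v1, v2, v3) linearizes to v1 · v2 · v3


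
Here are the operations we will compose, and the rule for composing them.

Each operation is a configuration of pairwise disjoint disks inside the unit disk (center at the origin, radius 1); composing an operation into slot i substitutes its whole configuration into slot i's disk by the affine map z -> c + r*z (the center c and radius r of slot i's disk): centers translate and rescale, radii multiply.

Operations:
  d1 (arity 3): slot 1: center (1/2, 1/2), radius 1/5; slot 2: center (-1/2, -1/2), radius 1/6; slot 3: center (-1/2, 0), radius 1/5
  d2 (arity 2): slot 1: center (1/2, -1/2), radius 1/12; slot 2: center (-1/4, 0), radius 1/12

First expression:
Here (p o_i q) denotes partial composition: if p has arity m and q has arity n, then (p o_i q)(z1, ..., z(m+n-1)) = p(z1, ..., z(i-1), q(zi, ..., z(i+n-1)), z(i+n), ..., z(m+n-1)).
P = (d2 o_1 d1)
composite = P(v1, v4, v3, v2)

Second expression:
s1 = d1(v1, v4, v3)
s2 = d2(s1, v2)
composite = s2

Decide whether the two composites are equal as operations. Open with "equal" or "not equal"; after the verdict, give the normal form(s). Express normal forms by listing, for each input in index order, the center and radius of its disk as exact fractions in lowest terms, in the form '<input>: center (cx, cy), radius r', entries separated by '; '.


equal; both compose to v1: center (13/24, -11/24), radius 1/60; v2: center (-1/4, 0), radius 1/12; v3: center (11/24, -1/2), radius 1/60; v4: center (11/24, -13/24), radius 1/72

Normal form of the first expression: v1: center (13/24, -11/24), radius 1/60; v2: center (-1/4, 0), radius 1/12; v3: center (11/24, -1/2), radius 1/60; v4: center (11/24, -13/24), radius 1/72
Normal form of the second expression: v1: center (13/24, -11/24), radius 1/60; v2: center (-1/4, 0), radius 1/12; v3: center (11/24, -1/2), radius 1/60; v4: center (11/24, -13/24), radius 1/72
The normal forms match — equal.


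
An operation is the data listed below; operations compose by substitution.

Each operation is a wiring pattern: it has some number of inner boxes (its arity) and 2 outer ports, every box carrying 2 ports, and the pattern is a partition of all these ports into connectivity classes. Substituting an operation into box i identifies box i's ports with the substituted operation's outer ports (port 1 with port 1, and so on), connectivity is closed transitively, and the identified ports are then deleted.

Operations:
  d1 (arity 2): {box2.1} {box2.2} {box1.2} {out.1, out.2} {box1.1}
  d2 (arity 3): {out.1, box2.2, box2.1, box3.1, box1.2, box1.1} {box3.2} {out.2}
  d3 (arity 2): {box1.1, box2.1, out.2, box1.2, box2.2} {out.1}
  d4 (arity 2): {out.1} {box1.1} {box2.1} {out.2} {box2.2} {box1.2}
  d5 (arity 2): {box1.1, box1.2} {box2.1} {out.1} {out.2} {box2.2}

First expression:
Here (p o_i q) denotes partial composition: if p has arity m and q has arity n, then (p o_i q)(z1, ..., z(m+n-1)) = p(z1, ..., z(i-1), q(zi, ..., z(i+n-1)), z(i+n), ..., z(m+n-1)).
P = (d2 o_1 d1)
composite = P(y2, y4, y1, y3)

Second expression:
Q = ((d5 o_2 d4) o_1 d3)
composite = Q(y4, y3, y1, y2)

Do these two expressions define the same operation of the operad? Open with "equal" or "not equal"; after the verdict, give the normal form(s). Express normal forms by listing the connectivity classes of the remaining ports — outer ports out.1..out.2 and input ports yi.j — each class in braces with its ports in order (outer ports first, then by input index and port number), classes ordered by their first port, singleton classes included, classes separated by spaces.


The first expression, normalized: {out.1, y1.1, y1.2, y3.1} {out.2} {y2.1} {y2.2} {y3.2} {y4.1} {y4.2}
The second expression, normalized: {out.1} {out.2} {y1.1} {y1.2} {y2.1} {y2.2} {y3.1, y3.2, y4.1, y4.2}
Different reductions; not equal.

not equal; first: {out.1, y1.1, y1.2, y3.1} {out.2} {y2.1} {y2.2} {y3.2} {y4.1} {y4.2}; second: {out.1} {out.2} {y1.1} {y1.2} {y2.1} {y2.2} {y3.1, y3.2, y4.1, y4.2}


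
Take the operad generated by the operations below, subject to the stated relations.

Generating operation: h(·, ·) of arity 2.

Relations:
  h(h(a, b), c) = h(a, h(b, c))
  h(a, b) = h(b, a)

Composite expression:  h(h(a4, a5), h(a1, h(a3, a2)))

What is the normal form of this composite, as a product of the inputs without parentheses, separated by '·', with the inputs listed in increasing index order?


a1 · a2 · a3 · a4 · a5

Any arrangement under h is one operation, so sort the a-inputs.
h(a4, a5) unparenthesizes to a4 · a5
h(a3, a2) unparenthesizes to a3 · a2
h(a1, h(a3, a2)) unparenthesizes to a1 · a3 · a2
h(h(a4, a5), h(a1, h(a3, a2))) unparenthesizes to a4 · a5 · a1 · a3 · a2
putting the inputs in ascending order: a1 · a2 · a3 · a4 · a5


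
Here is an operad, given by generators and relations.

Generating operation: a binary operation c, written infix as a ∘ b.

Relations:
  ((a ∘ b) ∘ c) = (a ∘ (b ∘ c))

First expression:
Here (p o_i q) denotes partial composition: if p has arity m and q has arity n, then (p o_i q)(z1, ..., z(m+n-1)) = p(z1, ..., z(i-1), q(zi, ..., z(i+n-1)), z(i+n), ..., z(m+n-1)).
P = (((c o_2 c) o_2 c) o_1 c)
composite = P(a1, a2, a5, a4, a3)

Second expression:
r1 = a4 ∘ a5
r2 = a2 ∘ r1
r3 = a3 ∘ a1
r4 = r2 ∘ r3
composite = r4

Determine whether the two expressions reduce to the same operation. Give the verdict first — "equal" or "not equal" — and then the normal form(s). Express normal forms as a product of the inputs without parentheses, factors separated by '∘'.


Reducing the first expression gives a1 ∘ a2 ∘ a5 ∘ a4 ∘ a3
Reducing the second expression gives a2 ∘ a4 ∘ a5 ∘ a3 ∘ a1
The forms do not match — not equal.

not equal; first: a1 ∘ a2 ∘ a5 ∘ a4 ∘ a3; second: a2 ∘ a4 ∘ a5 ∘ a3 ∘ a1


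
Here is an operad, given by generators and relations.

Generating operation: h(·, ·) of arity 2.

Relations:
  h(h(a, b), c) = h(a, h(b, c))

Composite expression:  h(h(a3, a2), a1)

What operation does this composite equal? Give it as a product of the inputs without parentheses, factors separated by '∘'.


a3 ∘ a2 ∘ a1

All parenthesizations of h agree; list the a-inputs left to right.
h(a3, a2) reduces to a3 ∘ a2
h(h(a3, a2), a1) reduces to a3 ∘ a2 ∘ a1


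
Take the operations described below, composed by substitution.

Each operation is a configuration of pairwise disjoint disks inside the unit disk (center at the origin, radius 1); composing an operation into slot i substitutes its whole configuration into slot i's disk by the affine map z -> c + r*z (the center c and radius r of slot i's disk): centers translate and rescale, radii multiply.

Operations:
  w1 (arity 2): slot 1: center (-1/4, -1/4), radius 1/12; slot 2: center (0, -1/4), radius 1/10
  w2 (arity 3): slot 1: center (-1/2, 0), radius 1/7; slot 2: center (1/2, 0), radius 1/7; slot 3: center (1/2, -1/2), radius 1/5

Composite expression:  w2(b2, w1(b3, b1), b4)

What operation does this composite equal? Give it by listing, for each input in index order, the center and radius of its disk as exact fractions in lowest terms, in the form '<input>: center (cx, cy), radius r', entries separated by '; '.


b1: center (1/2, -1/28), radius 1/70; b2: center (-1/2, 0), radius 1/7; b3: center (13/28, -1/28), radius 1/84; b4: center (1/2, -1/2), radius 1/5

Below w2, radii multiply path by path; the b-disk centers shift.
b2: after 1 affine step, its disk has center (-1/2, 0), radius 1/7
b3: after 2 affine steps, its disk has center (13/28, -1/28), radius 1/84
b1: after 2 affine steps, its disk has center (1/2, -1/28), radius 1/70
b4: after 1 affine step, its disk has center (1/2, -1/2), radius 1/5


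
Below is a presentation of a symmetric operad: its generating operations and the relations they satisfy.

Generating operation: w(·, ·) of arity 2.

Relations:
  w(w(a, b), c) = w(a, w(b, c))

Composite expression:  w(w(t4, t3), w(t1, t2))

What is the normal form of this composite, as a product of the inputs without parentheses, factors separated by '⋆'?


t4 ⋆ t3 ⋆ t1 ⋆ t2

Key point: w is associative — brackets drop, the t-order remains.
w(t4, t3) linearizes to t4 ⋆ t3
w(t1, t2) linearizes to t1 ⋆ t2
w(w(t4, t3), w(t1, t2)) linearizes to t4 ⋆ t3 ⋆ t1 ⋆ t2


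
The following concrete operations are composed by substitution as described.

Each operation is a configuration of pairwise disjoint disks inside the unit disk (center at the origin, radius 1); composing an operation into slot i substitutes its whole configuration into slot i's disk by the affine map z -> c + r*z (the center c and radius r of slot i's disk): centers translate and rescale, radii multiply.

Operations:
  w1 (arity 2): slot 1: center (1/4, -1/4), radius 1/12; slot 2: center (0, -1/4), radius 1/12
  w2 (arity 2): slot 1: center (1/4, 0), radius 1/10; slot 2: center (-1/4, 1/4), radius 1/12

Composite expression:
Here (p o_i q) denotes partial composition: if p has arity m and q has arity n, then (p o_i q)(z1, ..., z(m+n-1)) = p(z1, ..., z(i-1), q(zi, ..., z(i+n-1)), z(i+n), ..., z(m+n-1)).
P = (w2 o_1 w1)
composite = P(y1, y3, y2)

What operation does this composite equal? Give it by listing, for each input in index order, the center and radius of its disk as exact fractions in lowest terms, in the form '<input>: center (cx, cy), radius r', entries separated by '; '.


y1: center (11/40, -1/40), radius 1/120; y2: center (-1/4, 1/4), radius 1/12; y3: center (1/4, -1/40), radius 1/120


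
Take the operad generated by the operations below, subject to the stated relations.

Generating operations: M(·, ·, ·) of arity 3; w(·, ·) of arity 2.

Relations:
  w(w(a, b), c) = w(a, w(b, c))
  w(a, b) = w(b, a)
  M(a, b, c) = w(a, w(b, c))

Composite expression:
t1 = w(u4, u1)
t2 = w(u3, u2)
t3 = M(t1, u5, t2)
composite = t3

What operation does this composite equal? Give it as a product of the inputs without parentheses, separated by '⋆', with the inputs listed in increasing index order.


Any arrangement under M is one operation, so sort the u-inputs.
w(u4, u1) flattens to u4 ⋆ u1
w(u3, u2) flattens to u3 ⋆ u2
M(w(u4, u1), u5, w(u3, u2)) flattens to u4 ⋆ u1 ⋆ u5 ⋆ u3 ⋆ u2
putting the inputs in ascending order: u1 ⋆ u2 ⋆ u3 ⋆ u4 ⋆ u5

u1 ⋆ u2 ⋆ u3 ⋆ u4 ⋆ u5


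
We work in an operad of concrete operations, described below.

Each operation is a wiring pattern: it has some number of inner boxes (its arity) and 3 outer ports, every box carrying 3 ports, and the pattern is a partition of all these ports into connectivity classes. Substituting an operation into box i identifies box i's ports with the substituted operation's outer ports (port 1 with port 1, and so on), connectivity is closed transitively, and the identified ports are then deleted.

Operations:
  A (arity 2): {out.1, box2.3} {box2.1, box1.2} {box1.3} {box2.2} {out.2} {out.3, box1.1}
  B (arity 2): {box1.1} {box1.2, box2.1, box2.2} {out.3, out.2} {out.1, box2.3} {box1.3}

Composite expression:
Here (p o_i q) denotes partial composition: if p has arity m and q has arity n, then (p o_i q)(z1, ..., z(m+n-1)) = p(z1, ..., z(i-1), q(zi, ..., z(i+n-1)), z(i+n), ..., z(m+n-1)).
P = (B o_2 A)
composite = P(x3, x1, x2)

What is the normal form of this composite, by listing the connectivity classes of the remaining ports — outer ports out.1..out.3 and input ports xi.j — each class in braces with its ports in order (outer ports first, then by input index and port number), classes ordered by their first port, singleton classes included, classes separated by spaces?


Treat the ports identified at B as solder joints: merge, then drop.
after A, the pattern on (x1, x2) reads {out.1, x2.3} {out.2} {out.3, x1.1} {x1.2, x2.1} {x1.3} {x2.2} (out.j = its outer ports)
after B, the pattern on (x3, x1, x2) reads {out.1, x1.1} {out.2, out.3} {x1.2, x2.1} {x1.3} {x2.2} {x2.3, x3.2} {x3.1} {x3.3} (out.j = its outer ports)

{out.1, x1.1} {out.2, out.3} {x1.2, x2.1} {x1.3} {x2.2} {x2.3, x3.2} {x3.1} {x3.3}


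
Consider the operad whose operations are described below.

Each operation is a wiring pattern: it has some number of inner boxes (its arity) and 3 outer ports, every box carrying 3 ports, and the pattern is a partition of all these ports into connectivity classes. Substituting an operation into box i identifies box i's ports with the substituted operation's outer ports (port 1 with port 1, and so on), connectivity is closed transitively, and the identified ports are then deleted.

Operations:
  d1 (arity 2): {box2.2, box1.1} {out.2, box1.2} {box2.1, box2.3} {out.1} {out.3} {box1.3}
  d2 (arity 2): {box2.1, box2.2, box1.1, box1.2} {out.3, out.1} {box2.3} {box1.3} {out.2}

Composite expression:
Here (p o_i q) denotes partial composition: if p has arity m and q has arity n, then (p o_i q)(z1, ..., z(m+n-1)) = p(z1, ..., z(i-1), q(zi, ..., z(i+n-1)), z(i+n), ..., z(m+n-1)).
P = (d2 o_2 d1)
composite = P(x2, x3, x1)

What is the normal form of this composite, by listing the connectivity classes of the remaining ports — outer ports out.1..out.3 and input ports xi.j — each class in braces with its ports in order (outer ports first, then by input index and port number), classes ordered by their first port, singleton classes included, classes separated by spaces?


Treat the ports identified at d2 as solder joints: merge, then drop.
d1 over (x3, x1) gives {out.1} {out.2, x3.2} {out.3} {x1.1, x1.3} {x1.2, x3.1} {x3.3}, out.j being that stage's outer ports
d2 over (x2, x3, x1) gives {out.1, out.3} {out.2} {x1.1, x1.3} {x1.2, x3.1} {x2.1, x2.2, x3.2} {x2.3} {x3.3}, out.j being that stage's outer ports

{out.1, out.3} {out.2} {x1.1, x1.3} {x1.2, x3.1} {x2.1, x2.2, x3.2} {x2.3} {x3.3}


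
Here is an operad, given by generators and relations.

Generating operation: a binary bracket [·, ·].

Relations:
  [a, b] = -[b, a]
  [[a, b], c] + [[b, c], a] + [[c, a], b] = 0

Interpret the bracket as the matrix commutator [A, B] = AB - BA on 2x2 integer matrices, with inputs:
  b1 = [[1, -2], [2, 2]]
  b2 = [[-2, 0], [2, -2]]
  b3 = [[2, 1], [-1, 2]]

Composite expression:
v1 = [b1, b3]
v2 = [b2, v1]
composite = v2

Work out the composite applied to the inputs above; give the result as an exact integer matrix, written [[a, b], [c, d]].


[[2, 0], [0, -2]]

[b1, b3] = [[0, -1], [-1, 0]]
[b2, [b1, b3]] = [[2, 0], [0, -2]]


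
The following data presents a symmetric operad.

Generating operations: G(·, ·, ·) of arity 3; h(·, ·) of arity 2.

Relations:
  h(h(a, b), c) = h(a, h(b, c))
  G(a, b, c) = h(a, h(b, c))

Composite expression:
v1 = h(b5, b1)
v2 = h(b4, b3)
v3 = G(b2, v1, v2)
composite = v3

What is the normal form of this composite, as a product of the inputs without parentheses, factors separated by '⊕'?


b2 ⊕ b5 ⊕ b1 ⊕ b4 ⊕ b3


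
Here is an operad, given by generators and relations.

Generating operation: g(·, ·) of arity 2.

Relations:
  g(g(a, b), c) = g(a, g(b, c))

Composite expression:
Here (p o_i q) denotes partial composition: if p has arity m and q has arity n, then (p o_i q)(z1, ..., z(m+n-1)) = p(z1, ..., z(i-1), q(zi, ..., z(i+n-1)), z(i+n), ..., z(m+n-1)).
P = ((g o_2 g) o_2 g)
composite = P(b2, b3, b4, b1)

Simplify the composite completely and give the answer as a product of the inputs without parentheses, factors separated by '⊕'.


b2 ⊕ b3 ⊕ b4 ⊕ b1

All parenthesizations of g agree; list the b-inputs left to right.
g(b3, b4) linearizes to b3 ⊕ b4
g(g(b3, b4), b1) linearizes to b3 ⊕ b4 ⊕ b1
g(b2, g(g(b3, b4), b1)) linearizes to b2 ⊕ b3 ⊕ b4 ⊕ b1


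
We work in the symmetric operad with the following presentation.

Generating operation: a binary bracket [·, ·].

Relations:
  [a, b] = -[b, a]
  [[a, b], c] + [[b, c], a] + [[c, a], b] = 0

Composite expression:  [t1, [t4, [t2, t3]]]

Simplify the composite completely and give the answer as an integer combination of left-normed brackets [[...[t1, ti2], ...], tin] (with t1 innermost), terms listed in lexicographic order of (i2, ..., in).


-[[[t1, t2], t3], t4] + [[[t1, t3], t2], t4] + [[[t1, t4], t2], t3] - [[[t1, t4], t3], t2]


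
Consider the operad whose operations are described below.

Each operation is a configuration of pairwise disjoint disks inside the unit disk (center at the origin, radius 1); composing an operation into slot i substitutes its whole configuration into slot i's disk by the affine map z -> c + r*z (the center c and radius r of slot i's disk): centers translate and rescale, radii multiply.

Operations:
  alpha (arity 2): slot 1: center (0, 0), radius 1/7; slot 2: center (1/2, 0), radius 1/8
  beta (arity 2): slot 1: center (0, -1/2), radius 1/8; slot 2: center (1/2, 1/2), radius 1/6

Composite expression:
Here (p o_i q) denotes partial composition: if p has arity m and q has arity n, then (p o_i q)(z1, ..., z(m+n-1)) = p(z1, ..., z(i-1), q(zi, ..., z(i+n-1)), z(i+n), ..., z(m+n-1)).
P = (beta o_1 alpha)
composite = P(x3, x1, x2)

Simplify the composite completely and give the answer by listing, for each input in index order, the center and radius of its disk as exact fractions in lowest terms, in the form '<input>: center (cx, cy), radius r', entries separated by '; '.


x1: center (1/16, -1/2), radius 1/64; x2: center (1/2, 1/2), radius 1/6; x3: center (0, -1/2), radius 1/56

Each x-disk chains the slot maps above it in beta; radii multiply.
x3 passes through 2 substitutions, ending at center (0, -1/2), radius 1/56
x1 passes through 2 substitutions, ending at center (1/16, -1/2), radius 1/64
x2 passes through 1 substitution, ending at center (1/2, 1/2), radius 1/6


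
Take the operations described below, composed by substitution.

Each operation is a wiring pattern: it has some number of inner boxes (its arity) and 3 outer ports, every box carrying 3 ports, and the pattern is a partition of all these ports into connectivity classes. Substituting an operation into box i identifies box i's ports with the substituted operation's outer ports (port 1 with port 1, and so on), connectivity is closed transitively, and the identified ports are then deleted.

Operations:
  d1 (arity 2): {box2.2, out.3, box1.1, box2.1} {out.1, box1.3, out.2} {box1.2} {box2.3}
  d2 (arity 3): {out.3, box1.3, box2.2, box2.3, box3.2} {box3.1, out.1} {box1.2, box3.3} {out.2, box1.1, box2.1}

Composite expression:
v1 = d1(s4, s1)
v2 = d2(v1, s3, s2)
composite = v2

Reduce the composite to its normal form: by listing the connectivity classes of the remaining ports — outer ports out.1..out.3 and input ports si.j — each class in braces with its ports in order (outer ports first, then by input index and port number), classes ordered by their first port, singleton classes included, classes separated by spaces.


{out.1, s2.1} {out.2, s2.3, s3.1, s4.3} {out.3, s1.1, s1.2, s2.2, s3.2, s3.3, s4.1} {s1.3} {s4.2}

Treat the ports identified at d2 as solder joints: merge, then drop.
after d1, the pattern on (s4, s1) reads {out.1, out.2, s4.3} {out.3, s1.1, s1.2, s4.1} {s1.3} {s4.2} (out.j = its outer ports)
after d2, the pattern on (s4, s1, s3, s2) reads {out.1, s2.1} {out.2, s2.3, s3.1, s4.3} {out.3, s1.1, s1.2, s2.2, s3.2, s3.3, s4.1} {s1.3} {s4.2} (out.j = its outer ports)


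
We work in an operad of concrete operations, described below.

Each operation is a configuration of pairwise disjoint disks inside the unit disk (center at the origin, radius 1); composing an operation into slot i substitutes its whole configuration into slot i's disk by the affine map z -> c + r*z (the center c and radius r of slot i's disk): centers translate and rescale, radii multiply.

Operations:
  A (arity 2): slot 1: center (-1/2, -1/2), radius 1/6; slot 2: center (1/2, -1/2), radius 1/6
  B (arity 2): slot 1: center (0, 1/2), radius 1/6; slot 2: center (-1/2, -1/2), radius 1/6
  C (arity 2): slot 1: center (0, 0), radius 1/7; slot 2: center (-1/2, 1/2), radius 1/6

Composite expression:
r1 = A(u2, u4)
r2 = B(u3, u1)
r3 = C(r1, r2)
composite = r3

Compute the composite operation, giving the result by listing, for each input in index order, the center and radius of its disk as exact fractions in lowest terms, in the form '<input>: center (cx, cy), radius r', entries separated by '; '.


Below C, radii multiply path by path; the u-disk centers shift.
u2 passes through 2 substitutions, ending at center (-1/14, -1/14), radius 1/42
u4 passes through 2 substitutions, ending at center (1/14, -1/14), radius 1/42
u3 passes through 2 substitutions, ending at center (-1/2, 7/12), radius 1/36
u1 passes through 2 substitutions, ending at center (-7/12, 5/12), radius 1/36

u1: center (-7/12, 5/12), radius 1/36; u2: center (-1/14, -1/14), radius 1/42; u3: center (-1/2, 7/12), radius 1/36; u4: center (1/14, -1/14), radius 1/42


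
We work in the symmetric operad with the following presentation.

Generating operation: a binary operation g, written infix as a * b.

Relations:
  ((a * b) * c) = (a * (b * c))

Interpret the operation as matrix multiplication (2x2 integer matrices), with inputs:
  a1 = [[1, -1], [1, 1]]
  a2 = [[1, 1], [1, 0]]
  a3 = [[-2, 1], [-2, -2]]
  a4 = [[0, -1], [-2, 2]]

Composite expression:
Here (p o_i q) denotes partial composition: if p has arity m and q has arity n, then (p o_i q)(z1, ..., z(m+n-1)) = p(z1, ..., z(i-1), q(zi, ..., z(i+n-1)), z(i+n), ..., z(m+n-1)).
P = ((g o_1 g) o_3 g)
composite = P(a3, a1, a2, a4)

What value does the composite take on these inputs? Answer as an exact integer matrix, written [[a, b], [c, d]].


[[2, -4], [8, -4]]


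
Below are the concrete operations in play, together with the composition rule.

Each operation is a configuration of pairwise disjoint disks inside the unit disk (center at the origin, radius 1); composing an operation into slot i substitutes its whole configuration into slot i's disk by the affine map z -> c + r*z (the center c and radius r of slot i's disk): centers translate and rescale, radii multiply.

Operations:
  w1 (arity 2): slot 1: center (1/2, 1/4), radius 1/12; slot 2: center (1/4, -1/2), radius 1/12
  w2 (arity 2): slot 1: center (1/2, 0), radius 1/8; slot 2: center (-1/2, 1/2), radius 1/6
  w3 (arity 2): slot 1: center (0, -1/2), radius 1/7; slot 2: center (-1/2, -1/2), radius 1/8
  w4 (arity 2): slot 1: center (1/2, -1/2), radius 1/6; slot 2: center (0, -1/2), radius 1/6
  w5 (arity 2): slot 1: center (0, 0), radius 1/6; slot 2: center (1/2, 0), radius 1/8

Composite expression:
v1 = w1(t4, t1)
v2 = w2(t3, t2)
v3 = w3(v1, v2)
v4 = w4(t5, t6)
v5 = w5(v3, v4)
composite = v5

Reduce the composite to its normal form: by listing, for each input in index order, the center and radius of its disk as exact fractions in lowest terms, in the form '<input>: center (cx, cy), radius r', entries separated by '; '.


t1: center (1/168, -2/21), radius 1/504; t2: center (-3/32, -7/96), radius 1/288; t3: center (-7/96, -1/12), radius 1/384; t4: center (1/84, -13/168), radius 1/504; t5: center (9/16, -1/16), radius 1/48; t6: center (1/2, -1/16), radius 1/48

Follow each t-input down from w5: c' goes to c + r*c', radius to r*r'.
input t4: applying the 3 nested substitutions gives center (1/84, -13/168), radius 1/504
input t1: applying the 3 nested substitutions gives center (1/168, -2/21), radius 1/504
input t3: applying the 3 nested substitutions gives center (-7/96, -1/12), radius 1/384
input t2: applying the 3 nested substitutions gives center (-3/32, -7/96), radius 1/288
input t5: applying the 2 nested substitutions gives center (9/16, -1/16), radius 1/48
input t6: applying the 2 nested substitutions gives center (1/2, -1/16), radius 1/48


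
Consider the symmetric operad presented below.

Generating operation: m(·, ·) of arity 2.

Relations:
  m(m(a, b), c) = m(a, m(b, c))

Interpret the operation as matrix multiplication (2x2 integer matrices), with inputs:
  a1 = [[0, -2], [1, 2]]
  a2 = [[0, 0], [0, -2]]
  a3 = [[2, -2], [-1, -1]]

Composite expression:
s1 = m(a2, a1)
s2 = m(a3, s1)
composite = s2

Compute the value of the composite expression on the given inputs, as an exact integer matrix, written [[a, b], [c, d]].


[[4, 8], [2, 4]]

m(a2, a1) = [[0, 0], [-2, -4]]
m(a3, m(a2, a1)) = [[4, 8], [2, 4]]


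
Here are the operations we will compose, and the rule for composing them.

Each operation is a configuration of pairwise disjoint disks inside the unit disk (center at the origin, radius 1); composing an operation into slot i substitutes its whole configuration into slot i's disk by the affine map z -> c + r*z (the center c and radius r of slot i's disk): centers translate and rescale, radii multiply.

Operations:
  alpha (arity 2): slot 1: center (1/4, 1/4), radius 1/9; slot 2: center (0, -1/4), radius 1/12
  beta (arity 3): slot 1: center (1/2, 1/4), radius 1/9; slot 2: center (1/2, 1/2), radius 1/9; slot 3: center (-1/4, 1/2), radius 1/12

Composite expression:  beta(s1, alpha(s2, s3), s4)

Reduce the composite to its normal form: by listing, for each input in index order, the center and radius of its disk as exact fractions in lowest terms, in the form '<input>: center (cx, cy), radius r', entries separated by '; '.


s1: center (1/2, 1/4), radius 1/9; s2: center (19/36, 19/36), radius 1/81; s3: center (1/2, 17/36), radius 1/108; s4: center (-1/4, 1/2), radius 1/12


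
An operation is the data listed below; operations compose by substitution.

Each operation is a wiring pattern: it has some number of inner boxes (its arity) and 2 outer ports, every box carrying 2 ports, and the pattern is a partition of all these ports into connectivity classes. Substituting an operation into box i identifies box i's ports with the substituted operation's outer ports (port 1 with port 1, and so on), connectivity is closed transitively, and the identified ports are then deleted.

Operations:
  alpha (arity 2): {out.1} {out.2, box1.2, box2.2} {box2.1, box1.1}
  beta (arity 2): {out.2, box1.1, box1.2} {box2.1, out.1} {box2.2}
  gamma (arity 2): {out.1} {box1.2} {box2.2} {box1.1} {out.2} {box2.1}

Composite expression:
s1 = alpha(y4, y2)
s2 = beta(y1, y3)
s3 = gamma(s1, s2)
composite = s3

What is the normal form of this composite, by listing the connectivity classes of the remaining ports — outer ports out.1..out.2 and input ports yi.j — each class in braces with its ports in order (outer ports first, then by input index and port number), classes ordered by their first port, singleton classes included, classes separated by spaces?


{out.1} {out.2} {y1.1, y1.2} {y2.1, y4.1} {y2.2, y4.2} {y3.1} {y3.2}

Reachability decides: close wires over gamma-identified ports.
stage alpha: inputs (y4, y2), connectivity {out.1} {out.2, y2.2, y4.2} {y2.1, y4.1}, out.j its boundary
stage beta: inputs (y1, y3), connectivity {out.1, y3.1} {out.2, y1.1, y1.2} {y3.2}, out.j its boundary
stage gamma: inputs (y4, y2, y1, y3), connectivity {out.1} {out.2} {y1.1, y1.2} {y2.1, y4.1} {y2.2, y4.2} {y3.1} {y3.2}, out.j its boundary


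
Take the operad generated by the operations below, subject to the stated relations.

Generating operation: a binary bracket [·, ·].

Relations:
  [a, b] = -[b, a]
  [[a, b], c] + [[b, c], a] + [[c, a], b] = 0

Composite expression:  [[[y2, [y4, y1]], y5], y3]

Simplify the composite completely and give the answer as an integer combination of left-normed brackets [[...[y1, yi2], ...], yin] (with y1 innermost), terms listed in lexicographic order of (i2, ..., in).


[[[[y1, y4], y2], y5], y3]


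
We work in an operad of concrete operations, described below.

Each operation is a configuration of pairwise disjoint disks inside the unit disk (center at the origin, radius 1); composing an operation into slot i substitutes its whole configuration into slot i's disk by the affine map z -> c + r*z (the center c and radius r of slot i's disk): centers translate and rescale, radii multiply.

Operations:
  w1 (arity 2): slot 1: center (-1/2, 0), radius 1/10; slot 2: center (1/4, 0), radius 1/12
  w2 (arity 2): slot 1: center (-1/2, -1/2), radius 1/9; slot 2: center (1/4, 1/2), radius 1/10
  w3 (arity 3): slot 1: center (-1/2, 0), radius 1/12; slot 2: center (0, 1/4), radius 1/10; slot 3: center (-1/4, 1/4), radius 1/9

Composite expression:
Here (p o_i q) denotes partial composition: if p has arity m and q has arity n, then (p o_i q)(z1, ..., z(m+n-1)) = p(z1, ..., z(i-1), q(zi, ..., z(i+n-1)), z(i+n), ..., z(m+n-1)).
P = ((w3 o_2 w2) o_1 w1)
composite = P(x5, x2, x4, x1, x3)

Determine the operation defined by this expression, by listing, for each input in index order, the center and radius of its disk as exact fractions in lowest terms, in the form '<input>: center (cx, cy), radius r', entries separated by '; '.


x1: center (1/40, 3/10), radius 1/100; x2: center (-23/48, 0), radius 1/144; x3: center (-1/4, 1/4), radius 1/9; x4: center (-1/20, 1/5), radius 1/90; x5: center (-13/24, 0), radius 1/120

Nesting under w3 composes maps z -> c + r*z down each x-path.
input x5: applying the 2 nested substitutions gives center (-13/24, 0), radius 1/120
input x2: applying the 2 nested substitutions gives center (-23/48, 0), radius 1/144
input x4: applying the 2 nested substitutions gives center (-1/20, 1/5), radius 1/90
input x1: applying the 2 nested substitutions gives center (1/40, 3/10), radius 1/100
input x3: applying the 1 nested substitution gives center (-1/4, 1/4), radius 1/9


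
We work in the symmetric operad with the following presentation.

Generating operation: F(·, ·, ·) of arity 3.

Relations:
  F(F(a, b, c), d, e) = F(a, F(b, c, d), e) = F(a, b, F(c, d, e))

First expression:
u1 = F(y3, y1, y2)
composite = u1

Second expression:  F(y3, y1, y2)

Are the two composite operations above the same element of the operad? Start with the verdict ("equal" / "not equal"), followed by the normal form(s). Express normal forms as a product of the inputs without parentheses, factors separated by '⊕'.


The first expression reduces to y3 ⊕ y1 ⊕ y2
The second expression reduces to y3 ⊕ y1 ⊕ y2
The normal forms match — equal.

equal: each reduces to y3 ⊕ y1 ⊕ y2


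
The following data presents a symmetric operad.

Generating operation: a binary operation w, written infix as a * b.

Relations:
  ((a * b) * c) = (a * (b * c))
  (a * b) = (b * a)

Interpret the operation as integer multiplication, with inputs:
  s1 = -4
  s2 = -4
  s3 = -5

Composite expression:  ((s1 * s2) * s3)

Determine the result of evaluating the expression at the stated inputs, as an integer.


(s1 * s2) = 16
((s1 * s2) * s3) = -80

-80


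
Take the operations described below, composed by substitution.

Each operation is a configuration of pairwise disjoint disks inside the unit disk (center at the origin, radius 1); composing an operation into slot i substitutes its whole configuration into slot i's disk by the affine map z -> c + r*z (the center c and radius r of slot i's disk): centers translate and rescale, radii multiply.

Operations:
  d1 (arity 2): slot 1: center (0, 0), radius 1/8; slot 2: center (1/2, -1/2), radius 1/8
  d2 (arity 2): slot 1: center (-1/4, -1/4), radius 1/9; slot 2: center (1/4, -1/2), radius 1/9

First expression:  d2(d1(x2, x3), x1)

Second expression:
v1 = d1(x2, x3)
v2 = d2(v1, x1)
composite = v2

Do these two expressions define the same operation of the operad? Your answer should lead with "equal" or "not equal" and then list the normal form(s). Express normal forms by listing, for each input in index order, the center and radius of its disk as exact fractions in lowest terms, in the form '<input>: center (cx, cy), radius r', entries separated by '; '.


equal: each reduces to x1: center (1/4, -1/2), radius 1/9; x2: center (-1/4, -1/4), radius 1/72; x3: center (-7/36, -11/36), radius 1/72

Normal form of the first expression: x1: center (1/4, -1/2), radius 1/9; x2: center (-1/4, -1/4), radius 1/72; x3: center (-7/36, -11/36), radius 1/72
Normal form of the second expression: x1: center (1/4, -1/2), radius 1/9; x2: center (-1/4, -1/4), radius 1/72; x3: center (-7/36, -11/36), radius 1/72
One common form — equal.


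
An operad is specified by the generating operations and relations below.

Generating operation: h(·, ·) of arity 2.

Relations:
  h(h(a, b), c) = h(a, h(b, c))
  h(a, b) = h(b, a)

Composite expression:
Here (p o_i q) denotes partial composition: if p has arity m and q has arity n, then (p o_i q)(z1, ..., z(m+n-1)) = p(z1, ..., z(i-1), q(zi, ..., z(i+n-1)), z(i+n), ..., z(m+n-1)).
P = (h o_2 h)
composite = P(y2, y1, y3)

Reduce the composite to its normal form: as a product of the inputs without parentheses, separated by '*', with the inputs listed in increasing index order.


With h associative and commutative, the y-input set is all that matters.
h(y1, y3) reduces to y1 * y3
h(y2, h(y1, y3)) reduces to y2 * y1 * y3
reordering the factors by index: y1 * y2 * y3

y1 * y2 * y3


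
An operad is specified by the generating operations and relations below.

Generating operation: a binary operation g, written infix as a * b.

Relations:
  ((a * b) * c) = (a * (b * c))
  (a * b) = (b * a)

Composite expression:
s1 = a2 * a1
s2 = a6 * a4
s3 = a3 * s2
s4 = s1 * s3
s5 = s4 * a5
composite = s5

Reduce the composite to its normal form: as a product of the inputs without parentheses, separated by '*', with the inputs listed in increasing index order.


With g associative and commutative, the a-input set is all that matters.
(a2 * a1) reduces to a2 * a1
(a6 * a4) reduces to a6 * a4
(a3 * (a6 * a4)) reduces to a3 * a6 * a4
((a2 * a1) * (a3 * (a6 * a4))) reduces to a2 * a1 * a3 * a6 * a4
(((a2 * a1) * (a3 * (a6 * a4))) * a5) reduces to a2 * a1 * a3 * a6 * a4 * a5
the factors in increasing index order: a1 * a2 * a3 * a4 * a5 * a6

a1 * a2 * a3 * a4 * a5 * a6


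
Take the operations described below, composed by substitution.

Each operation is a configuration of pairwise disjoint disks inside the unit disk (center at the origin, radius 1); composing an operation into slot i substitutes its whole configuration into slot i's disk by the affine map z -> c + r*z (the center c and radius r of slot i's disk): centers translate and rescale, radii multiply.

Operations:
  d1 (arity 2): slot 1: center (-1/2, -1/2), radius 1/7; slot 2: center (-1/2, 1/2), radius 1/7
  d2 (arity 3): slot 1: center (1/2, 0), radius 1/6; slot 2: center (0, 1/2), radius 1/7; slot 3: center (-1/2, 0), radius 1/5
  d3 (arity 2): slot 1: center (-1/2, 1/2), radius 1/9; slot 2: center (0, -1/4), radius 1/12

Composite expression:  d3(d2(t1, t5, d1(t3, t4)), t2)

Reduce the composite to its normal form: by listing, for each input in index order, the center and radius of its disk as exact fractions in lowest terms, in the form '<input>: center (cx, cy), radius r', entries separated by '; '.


Affine substitution under d3: radii multiply and t-centers shift.
for t1, the 2-step affine chain lands on center (-4/9, 1/2), radius 1/54
for t5, the 2-step affine chain lands on center (-1/2, 5/9), radius 1/63
for t3, the 3-step affine chain lands on center (-17/30, 22/45), radius 1/315
for t4, the 3-step affine chain lands on center (-17/30, 23/45), radius 1/315
for t2, the 1-step affine chain lands on center (0, -1/4), radius 1/12

t1: center (-4/9, 1/2), radius 1/54; t2: center (0, -1/4), radius 1/12; t3: center (-17/30, 22/45), radius 1/315; t4: center (-17/30, 23/45), radius 1/315; t5: center (-1/2, 5/9), radius 1/63


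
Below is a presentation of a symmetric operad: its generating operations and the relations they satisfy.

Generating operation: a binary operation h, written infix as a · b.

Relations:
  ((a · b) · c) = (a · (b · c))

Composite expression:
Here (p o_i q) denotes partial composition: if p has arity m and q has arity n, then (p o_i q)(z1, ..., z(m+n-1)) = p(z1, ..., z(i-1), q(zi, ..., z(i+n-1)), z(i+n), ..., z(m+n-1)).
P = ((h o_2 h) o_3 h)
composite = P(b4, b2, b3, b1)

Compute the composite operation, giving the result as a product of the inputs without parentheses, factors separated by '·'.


The h-tree's shape is irrelevant; the b-reading-order decides.
(b3 · b1) collapses to b3 · b1
(b2 · (b3 · b1)) collapses to b2 · b3 · b1
(b4 · (b2 · (b3 · b1))) collapses to b4 · b2 · b3 · b1

b4 · b2 · b3 · b1
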